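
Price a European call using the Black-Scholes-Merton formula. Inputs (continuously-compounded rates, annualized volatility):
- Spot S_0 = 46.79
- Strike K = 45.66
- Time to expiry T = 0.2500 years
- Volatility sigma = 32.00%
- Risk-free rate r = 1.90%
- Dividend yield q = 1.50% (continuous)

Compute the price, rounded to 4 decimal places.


Answer: Price = 3.5575

Derivation:
d1 = (ln(S/K) + (r - q + 0.5*sigma^2) * T) / (sigma * sqrt(T)) = 0.23904290
d2 = d1 - sigma * sqrt(T) = 0.07904290
exp(-rT) = 0.99526126; exp(-qT) = 0.99625702
C = S_0 * exp(-qT) * N(d1) - K * exp(-rT) * N(d2)
N(d1) = 0.59446384; N(d2) = 0.53150075
C = 46.7900 * 0.99625702 * 0.59446384 - 45.6600 * 0.99526126 * 0.53150075 = 3.5575


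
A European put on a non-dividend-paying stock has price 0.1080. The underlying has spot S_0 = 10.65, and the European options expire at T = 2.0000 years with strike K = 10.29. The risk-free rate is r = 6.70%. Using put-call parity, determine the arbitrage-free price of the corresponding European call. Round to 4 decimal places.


Put-call parity: C - P = S_0 * exp(-qT) - K * exp(-rT).
S_0 * exp(-qT) = 10.6500 * 1.00000000 = 10.65000000
K * exp(-rT) = 10.2900 * 0.87459006 = 8.99953176
C = P + S*exp(-qT) - K*exp(-rT)
C = 0.1080 + 10.65000000 - 8.99953176 = 1.7585

Answer: Call price = 1.7585


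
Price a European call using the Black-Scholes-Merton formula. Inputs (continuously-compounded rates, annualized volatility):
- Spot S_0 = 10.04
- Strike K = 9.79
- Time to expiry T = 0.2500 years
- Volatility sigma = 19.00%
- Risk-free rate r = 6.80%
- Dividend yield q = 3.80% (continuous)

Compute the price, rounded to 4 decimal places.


Answer: Price = 0.5525

Derivation:
d1 = (ln(S/K) + (r - q + 0.5*sigma^2) * T) / (sigma * sqrt(T)) = 0.39187534
d2 = d1 - sigma * sqrt(T) = 0.29687534
exp(-rT) = 0.98314368; exp(-qT) = 0.99054498
C = S_0 * exp(-qT) * N(d1) - K * exp(-rT) * N(d2)
N(d1) = 0.65242484; N(d2) = 0.61671916
C = 10.0400 * 0.99054498 * 0.65242484 - 9.7900 * 0.98314368 * 0.61671916 = 0.5525


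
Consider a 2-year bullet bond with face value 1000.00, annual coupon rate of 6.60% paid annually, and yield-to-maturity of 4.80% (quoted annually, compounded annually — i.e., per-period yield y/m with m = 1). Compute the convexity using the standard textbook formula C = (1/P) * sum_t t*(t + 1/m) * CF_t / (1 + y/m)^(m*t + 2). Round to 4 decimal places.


Coupon per period c = face * coupon_rate / m = 66.000000
Periods per year m = 1; per-period yield y/m = 0.048000
Number of cashflows N = 2
Cashflows (t years, CF_t, discount factor 1/(1+y/m)^(m*t), PV):
  t = 1.0000: CF_t = 66.000000, DF = 0.954198, PV = 62.977099
  t = 2.0000: CF_t = 1066.000000, DF = 0.910495, PV = 970.587378
Price P = sum_t PV_t = 1033.564478
Convexity numerator sum_t t*(t + 1/m) * CF_t / (1+y/m)^(m*t + 2):
  t = 1.0000: term = 114.680633
  t = 2.0000: term = 5302.288137
Convexity = (1/P) * sum = 5416.968771 / 1033.564478 = 5.241055

Answer: Convexity = 5.2411


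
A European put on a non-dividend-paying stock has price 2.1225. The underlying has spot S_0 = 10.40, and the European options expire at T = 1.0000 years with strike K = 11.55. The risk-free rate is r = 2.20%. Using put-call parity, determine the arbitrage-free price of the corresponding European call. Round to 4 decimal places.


Answer: Call price = 1.2238

Derivation:
Put-call parity: C - P = S_0 * exp(-qT) - K * exp(-rT).
S_0 * exp(-qT) = 10.4000 * 1.00000000 = 10.40000000
K * exp(-rT) = 11.5500 * 0.97824024 = 11.29867471
C = P + S*exp(-qT) - K*exp(-rT)
C = 2.1225 + 10.40000000 - 11.29867471 = 1.2238


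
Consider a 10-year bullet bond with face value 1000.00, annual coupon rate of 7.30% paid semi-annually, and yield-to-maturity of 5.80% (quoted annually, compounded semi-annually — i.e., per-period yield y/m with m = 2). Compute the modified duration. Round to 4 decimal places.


Answer: Modified duration = 7.2180

Derivation:
Coupon per period c = face * coupon_rate / m = 36.500000
Periods per year m = 2; per-period yield y/m = 0.029000
Number of cashflows N = 20
Cashflows (t years, CF_t, discount factor 1/(1+y/m)^(m*t), PV):
  t = 0.5000: CF_t = 36.500000, DF = 0.971817, PV = 35.471331
  t = 1.0000: CF_t = 36.500000, DF = 0.944429, PV = 34.471653
  t = 1.5000: CF_t = 36.500000, DF = 0.917812, PV = 33.500149
  t = 2.0000: CF_t = 36.500000, DF = 0.891946, PV = 32.556024
  t = 2.5000: CF_t = 36.500000, DF = 0.866808, PV = 31.638508
  t = 3.0000: CF_t = 36.500000, DF = 0.842379, PV = 30.746849
  t = 3.5000: CF_t = 36.500000, DF = 0.818639, PV = 29.880320
  t = 4.0000: CF_t = 36.500000, DF = 0.795567, PV = 29.038212
  t = 4.5000: CF_t = 36.500000, DF = 0.773146, PV = 28.219836
  t = 5.0000: CF_t = 36.500000, DF = 0.751357, PV = 27.424525
  t = 5.5000: CF_t = 36.500000, DF = 0.730182, PV = 26.651628
  t = 6.0000: CF_t = 36.500000, DF = 0.709603, PV = 25.900513
  t = 6.5000: CF_t = 36.500000, DF = 0.689605, PV = 25.170567
  t = 7.0000: CF_t = 36.500000, DF = 0.670170, PV = 24.461192
  t = 7.5000: CF_t = 36.500000, DF = 0.651282, PV = 23.771810
  t = 8.0000: CF_t = 36.500000, DF = 0.632928, PV = 23.101856
  t = 8.5000: CF_t = 36.500000, DF = 0.615090, PV = 22.450783
  t = 9.0000: CF_t = 36.500000, DF = 0.597755, PV = 21.818059
  t = 9.5000: CF_t = 36.500000, DF = 0.580909, PV = 21.203167
  t = 10.0000: CF_t = 1036.500000, DF = 0.564537, PV = 585.142727
Price P = sum_t PV_t = 1112.619710
First compute Macaulay numerator sum_t t * PV_t:
  t * PV_t at t = 0.5000: 17.735666
  t * PV_t at t = 1.0000: 34.471653
  t * PV_t at t = 1.5000: 50.250224
  t * PV_t at t = 2.0000: 65.112049
  t * PV_t at t = 2.5000: 79.096269
  t * PV_t at t = 3.0000: 92.240547
  t * PV_t at t = 3.5000: 104.581119
  t * PV_t at t = 4.0000: 116.152847
  t * PV_t at t = 4.5000: 126.989264
  t * PV_t at t = 5.0000: 137.122626
  t * PV_t at t = 5.5000: 146.583954
  t * PV_t at t = 6.0000: 155.403078
  t * PV_t at t = 6.5000: 163.608683
  t * PV_t at t = 7.0000: 171.228345
  t * PV_t at t = 7.5000: 178.288572
  t * PV_t at t = 8.0000: 184.814846
  t * PV_t at t = 8.5000: 190.831656
  t * PV_t at t = 9.0000: 196.362534
  t * PV_t at t = 9.5000: 201.430091
  t * PV_t at t = 10.0000: 5851.427268
Macaulay duration D = 8263.731290 / 1112.619710 = 7.427274
Modified duration = D / (1 + y/m) = 7.427274 / (1 + 0.029000) = 7.217953


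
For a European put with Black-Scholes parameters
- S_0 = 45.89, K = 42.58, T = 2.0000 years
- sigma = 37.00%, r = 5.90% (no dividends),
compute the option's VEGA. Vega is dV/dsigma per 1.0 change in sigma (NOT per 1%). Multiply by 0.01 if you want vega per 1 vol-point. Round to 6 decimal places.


d1 = 0.6302090505; d2 = 0.1069500324
phi(d1) = 0.3270898887; exp(-qT) = 1.0000000000; exp(-rT) = 0.8886960526
Vega = S * exp(-qT) * phi(d1) * sqrt(T) = 45.8900 * 1.0000000000 * 0.3270898887 * 1.4142135624 = 21.227565

Answer: Vega = 21.227565


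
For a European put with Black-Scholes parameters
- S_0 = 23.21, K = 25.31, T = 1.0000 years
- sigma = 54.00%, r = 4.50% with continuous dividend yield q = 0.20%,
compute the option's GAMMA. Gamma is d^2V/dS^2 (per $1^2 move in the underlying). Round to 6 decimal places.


d1 = 0.1892289736; d2 = -0.3507710264
phi(d1) = 0.3918632565; exp(-qT) = 0.9980019987; exp(-rT) = 0.9559974818
Gamma = exp(-qT) * phi(d1) / (S * sigma * sqrt(T)) = 0.9980019987 * 0.3918632565 / (23.2100 * 0.5400 * 1.0000000000) = 0.031203

Answer: Gamma = 0.031203


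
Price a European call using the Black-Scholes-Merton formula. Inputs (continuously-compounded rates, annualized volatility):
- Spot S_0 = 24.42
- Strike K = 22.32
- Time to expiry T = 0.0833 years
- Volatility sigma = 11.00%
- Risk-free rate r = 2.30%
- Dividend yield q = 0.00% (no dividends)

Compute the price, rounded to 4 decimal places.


d1 = (ln(S/K) + (r - q + 0.5*sigma^2) * T) / (sigma * sqrt(T)) = 2.90851229
d2 = d1 - sigma * sqrt(T) = 2.87676438
exp(-rT) = 0.99808593; exp(-qT) = 1.00000000
C = S_0 * exp(-qT) * N(d1) - K * exp(-rT) * N(d2)
N(d1) = 0.99818424; N(d2) = 0.99799112
C = 24.4200 * 1.00000000 * 0.99818424 - 22.3200 * 0.99808593 * 0.99799112 = 2.1431

Answer: Price = 2.1431


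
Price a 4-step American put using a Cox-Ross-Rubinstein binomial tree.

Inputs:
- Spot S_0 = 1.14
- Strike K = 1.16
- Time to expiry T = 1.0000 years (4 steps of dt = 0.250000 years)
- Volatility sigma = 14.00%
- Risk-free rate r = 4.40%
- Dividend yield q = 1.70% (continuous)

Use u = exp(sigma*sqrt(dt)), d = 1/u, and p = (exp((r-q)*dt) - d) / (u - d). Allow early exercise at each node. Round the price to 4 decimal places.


dt = T/N = 0.250000
u = exp(sigma*sqrt(dt)) = 1.072508; d = 1/u = 0.932394
p = (exp((r-q)*dt) - d) / (u - d) = 0.530845
Discount per step: exp(-r*dt) = 0.989060
Stock lattice S(k, i) with i counting down-moves:
  k=0: S(0,0) = 1.1400
  k=1: S(1,0) = 1.2227; S(1,1) = 1.0629
  k=2: S(2,0) = 1.3113; S(2,1) = 1.1400; S(2,2) = 0.9911
  k=3: S(3,0) = 1.4064; S(3,1) = 1.2227; S(3,2) = 1.0629; S(3,3) = 0.9241
  k=4: S(4,0) = 1.5084; S(4,1) = 1.3113; S(4,2) = 1.1400; S(4,3) = 0.9911; S(4,4) = 0.8616
Terminal payoffs V(N, i) = max(K - S_T, 0):
  V(4,0) = 0.000000; V(4,1) = 0.000000; V(4,2) = 0.020000; V(4,3) = 0.168932; V(4,4) = 0.298407
Backward induction: V(k, i) = exp(-r*dt) * [p * V(k+1, i) + (1-p) * V(k+1, i+1)]; then take max(V_cont, immediate exercise) for American.
  V(3,0) = exp(-r*dt) * [p*0.000000 + (1-p)*0.000000] = 0.000000; exercise = 0.000000; V(3,0) = max -> 0.000000
  V(3,1) = exp(-r*dt) * [p*0.000000 + (1-p)*0.020000] = 0.009280; exercise = 0.000000; V(3,1) = max -> 0.009280
  V(3,2) = exp(-r*dt) * [p*0.020000 + (1-p)*0.168932] = 0.088889; exercise = 0.097071; V(3,2) = max -> 0.097071
  V(3,3) = exp(-r*dt) * [p*0.168932 + (1-p)*0.298407] = 0.227163; exercise = 0.235934; V(3,3) = max -> 0.235934
  V(2,0) = exp(-r*dt) * [p*0.000000 + (1-p)*0.009280] = 0.004306; exercise = 0.000000; V(2,0) = max -> 0.004306
  V(2,1) = exp(-r*dt) * [p*0.009280 + (1-p)*0.097071] = 0.049916; exercise = 0.020000; V(2,1) = max -> 0.049916
  V(2,2) = exp(-r*dt) * [p*0.097071 + (1-p)*0.235934] = 0.160445; exercise = 0.168932; V(2,2) = max -> 0.168932
  V(1,0) = exp(-r*dt) * [p*0.004306 + (1-p)*0.049916] = 0.025423; exercise = 0.000000; V(1,0) = max -> 0.025423
  V(1,1) = exp(-r*dt) * [p*0.049916 + (1-p)*0.168932] = 0.104596; exercise = 0.097071; V(1,1) = max -> 0.104596
  V(0,0) = exp(-r*dt) * [p*0.025423 + (1-p)*0.104596] = 0.061883; exercise = 0.020000; V(0,0) = max -> 0.061883

Answer: Price = V(0,0) = 0.0619


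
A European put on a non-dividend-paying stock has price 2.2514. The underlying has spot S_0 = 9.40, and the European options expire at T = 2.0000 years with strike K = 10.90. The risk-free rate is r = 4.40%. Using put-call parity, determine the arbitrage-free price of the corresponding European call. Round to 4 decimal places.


Answer: Call price = 1.6696

Derivation:
Put-call parity: C - P = S_0 * exp(-qT) - K * exp(-rT).
S_0 * exp(-qT) = 9.4000 * 1.00000000 = 9.40000000
K * exp(-rT) = 10.9000 * 0.91576088 = 9.98179356
C = P + S*exp(-qT) - K*exp(-rT)
C = 2.2514 + 9.40000000 - 9.98179356 = 1.6696


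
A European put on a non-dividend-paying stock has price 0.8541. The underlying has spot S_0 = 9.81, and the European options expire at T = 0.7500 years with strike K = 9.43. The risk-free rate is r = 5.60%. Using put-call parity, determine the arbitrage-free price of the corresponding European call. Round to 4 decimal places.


Answer: Call price = 1.6220

Derivation:
Put-call parity: C - P = S_0 * exp(-qT) - K * exp(-rT).
S_0 * exp(-qT) = 9.8100 * 1.00000000 = 9.81000000
K * exp(-rT) = 9.4300 * 0.95886978 = 9.04214203
C = P + S*exp(-qT) - K*exp(-rT)
C = 0.8541 + 9.81000000 - 9.04214203 = 1.6220


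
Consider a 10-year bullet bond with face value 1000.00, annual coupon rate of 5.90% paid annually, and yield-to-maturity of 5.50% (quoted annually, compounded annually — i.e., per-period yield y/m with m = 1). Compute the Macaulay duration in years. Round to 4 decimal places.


Coupon per period c = face * coupon_rate / m = 59.000000
Periods per year m = 1; per-period yield y/m = 0.055000
Number of cashflows N = 10
Cashflows (t years, CF_t, discount factor 1/(1+y/m)^(m*t), PV):
  t = 1.0000: CF_t = 59.000000, DF = 0.947867, PV = 55.924171
  t = 2.0000: CF_t = 59.000000, DF = 0.898452, PV = 53.008693
  t = 3.0000: CF_t = 59.000000, DF = 0.851614, PV = 50.245206
  t = 4.0000: CF_t = 59.000000, DF = 0.807217, PV = 47.625788
  t = 5.0000: CF_t = 59.000000, DF = 0.765134, PV = 45.142927
  t = 6.0000: CF_t = 59.000000, DF = 0.725246, PV = 42.789504
  t = 7.0000: CF_t = 59.000000, DF = 0.687437, PV = 40.558772
  t = 8.0000: CF_t = 59.000000, DF = 0.651599, PV = 38.444333
  t = 9.0000: CF_t = 59.000000, DF = 0.617629, PV = 36.440126
  t = 10.0000: CF_t = 1059.000000, DF = 0.585431, PV = 619.970984
Price P = sum_t PV_t = 1030.150503
Macaulay numerator sum_t t * PV_t:
  t * PV_t at t = 1.0000: 55.924171
  t * PV_t at t = 2.0000: 106.017385
  t * PV_t at t = 3.0000: 150.735619
  t * PV_t at t = 4.0000: 190.503151
  t * PV_t at t = 5.0000: 225.714634
  t * PV_t at t = 6.0000: 256.737025
  t * PV_t at t = 7.0000: 283.911402
  t * PV_t at t = 8.0000: 307.554667
  t * PV_t at t = 9.0000: 327.961138
  t * PV_t at t = 10.0000: 6199.709836
Macaulay duration D = (sum_t t * PV_t) / P = 8104.769028 / 1030.150503 = 7.867558

Answer: Macaulay duration = 7.8676 years


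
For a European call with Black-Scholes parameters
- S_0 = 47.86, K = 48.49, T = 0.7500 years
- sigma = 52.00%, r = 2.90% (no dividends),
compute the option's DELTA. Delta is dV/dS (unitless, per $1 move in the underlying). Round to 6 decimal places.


d1 = 0.2444245481; d2 = -0.2059086618
phi(d1) = 0.3872014367; exp(-qT) = 1.0000000000; exp(-rT) = 0.9784848257
N(d1) = 0.5965489842
Delta = exp(-qT) * N(d1) = 1.0000000000 * 0.5965489842 = 0.596549

Answer: Delta = 0.596549


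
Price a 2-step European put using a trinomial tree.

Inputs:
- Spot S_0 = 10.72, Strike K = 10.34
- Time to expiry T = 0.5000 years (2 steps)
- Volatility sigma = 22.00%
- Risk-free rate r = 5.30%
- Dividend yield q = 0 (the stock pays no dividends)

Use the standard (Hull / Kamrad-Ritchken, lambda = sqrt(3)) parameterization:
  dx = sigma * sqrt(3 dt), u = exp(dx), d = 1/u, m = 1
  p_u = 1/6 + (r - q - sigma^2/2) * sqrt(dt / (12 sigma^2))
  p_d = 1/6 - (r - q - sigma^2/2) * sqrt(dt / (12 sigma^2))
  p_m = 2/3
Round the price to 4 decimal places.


Answer: Price = V(0,0) = 0.3481

Derivation:
dt = T/N = 0.250000; dx = sigma*sqrt(3*dt) = 0.190526
u = exp(dx) = 1.209885; d = 1/u = 0.826525
p_u = 0.185562, p_m = 0.666667, p_d = 0.147772
Discount per step: exp(-r*dt) = 0.986837
Stock lattice S(k, j) with j the centered position index:
  k=0: S(0,+0) = 10.7200
  k=1: S(1,-1) = 8.8603; S(1,+0) = 10.7200; S(1,+1) = 12.9700
  k=2: S(2,-2) = 7.3233; S(2,-1) = 8.8603; S(2,+0) = 10.7200; S(2,+1) = 12.9700; S(2,+2) = 15.6922
Terminal payoffs V(N, j) = max(K - S_T, 0):
  V(2,-2) = 3.016708; V(2,-1) = 1.479656; V(2,+0) = 0.000000; V(2,+1) = 0.000000; V(2,+2) = 0.000000
Backward induction: V(k, j) = exp(-r*dt) * [p_u * V(k+1, j+1) + p_m * V(k+1, j) + p_d * V(k+1, j-1)]
  V(1,-1) = exp(-r*dt) * [p_u*0.000000 + p_m*1.479656 + p_d*3.016708] = 1.413369
  V(1,+0) = exp(-r*dt) * [p_u*0.000000 + p_m*0.000000 + p_d*1.479656] = 0.215773
  V(1,+1) = exp(-r*dt) * [p_u*0.000000 + p_m*0.000000 + p_d*0.000000] = 0.000000
  V(0,+0) = exp(-r*dt) * [p_u*0.000000 + p_m*0.215773 + p_d*1.413369] = 0.348062


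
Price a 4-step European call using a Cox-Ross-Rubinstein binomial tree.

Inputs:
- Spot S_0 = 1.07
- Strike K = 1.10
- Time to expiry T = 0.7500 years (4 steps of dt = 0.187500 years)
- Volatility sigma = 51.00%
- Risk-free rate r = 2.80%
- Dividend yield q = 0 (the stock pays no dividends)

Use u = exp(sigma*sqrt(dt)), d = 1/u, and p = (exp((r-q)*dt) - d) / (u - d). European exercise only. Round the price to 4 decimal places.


Answer: Price = V(0,0) = 0.1779

Derivation:
dt = T/N = 0.187500
u = exp(sigma*sqrt(dt)) = 1.247119; d = 1/u = 0.801848
p = (exp((r-q)*dt) - d) / (u - d) = 0.456836
Discount per step: exp(-r*dt) = 0.994764
Stock lattice S(k, i) with i counting down-moves:
  k=0: S(0,0) = 1.0700
  k=1: S(1,0) = 1.3344; S(1,1) = 0.8580
  k=2: S(2,0) = 1.6642; S(2,1) = 1.0700; S(2,2) = 0.6880
  k=3: S(3,0) = 2.0754; S(3,1) = 1.3344; S(3,2) = 0.8580; S(3,3) = 0.5516
  k=4: S(4,0) = 2.5883; S(4,1) = 1.6642; S(4,2) = 1.0700; S(4,3) = 0.6880; S(4,4) = 0.4423
Terminal payoffs V(N, i) = max(S_T - K, 0):
  V(4,0) = 1.488308; V(4,1) = 0.564178; V(4,2) = 0.000000; V(4,3) = 0.000000; V(4,4) = 0.000000
Backward induction: V(k, i) = exp(-r*dt) * [p * V(k+1, i) + (1-p) * V(k+1, i+1)].
  V(3,0) = exp(-r*dt) * [p*1.488308 + (1-p)*0.564178] = 0.981189
  V(3,1) = exp(-r*dt) * [p*0.564178 + (1-p)*0.000000] = 0.256387
  V(3,2) = exp(-r*dt) * [p*0.000000 + (1-p)*0.000000] = 0.000000
  V(3,3) = exp(-r*dt) * [p*0.000000 + (1-p)*0.000000] = 0.000000
  V(2,0) = exp(-r*dt) * [p*0.981189 + (1-p)*0.256387] = 0.584426
  V(2,1) = exp(-r*dt) * [p*0.256387 + (1-p)*0.000000] = 0.116514
  V(2,2) = exp(-r*dt) * [p*0.000000 + (1-p)*0.000000] = 0.000000
  V(1,0) = exp(-r*dt) * [p*0.584426 + (1-p)*0.116514] = 0.328544
  V(1,1) = exp(-r*dt) * [p*0.116514 + (1-p)*0.000000] = 0.052949
  V(0,0) = exp(-r*dt) * [p*0.328544 + (1-p)*0.052949] = 0.177914


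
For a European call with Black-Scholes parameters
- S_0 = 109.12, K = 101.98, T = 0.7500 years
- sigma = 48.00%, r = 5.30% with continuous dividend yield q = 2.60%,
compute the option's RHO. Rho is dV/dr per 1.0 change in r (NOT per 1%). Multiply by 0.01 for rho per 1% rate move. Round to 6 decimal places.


d1 = 0.4193523022; d2 = 0.0036601083
phi(d1) = 0.3653619730; exp(-qT) = 0.9806888952; exp(-rT) = 0.9610296665
N(d2) = 0.5014601687
Rho = K*T*exp(-rT)*N(d2) = 101.9800 * 0.7500 * 0.9610296665 * 0.5014601687 = 36.859506

Answer: Rho = 36.859506


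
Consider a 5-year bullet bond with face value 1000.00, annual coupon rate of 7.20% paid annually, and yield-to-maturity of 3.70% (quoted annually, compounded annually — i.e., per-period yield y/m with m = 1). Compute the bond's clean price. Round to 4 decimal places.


Answer: Price = 1157.1357

Derivation:
Coupon per period c = face * coupon_rate / m = 72.000000
Periods per year m = 1; per-period yield y/m = 0.037000
Number of cashflows N = 5
Cashflows (t years, CF_t, discount factor 1/(1+y/m)^(m*t), PV):
  t = 1.0000: CF_t = 72.000000, DF = 0.964320, PV = 69.431051
  t = 2.0000: CF_t = 72.000000, DF = 0.929913, PV = 66.953762
  t = 3.0000: CF_t = 72.000000, DF = 0.896734, PV = 64.564862
  t = 4.0000: CF_t = 72.000000, DF = 0.864739, PV = 62.261198
  t = 5.0000: CF_t = 1072.000000, DF = 0.833885, PV = 893.924836
Price P = sum_t PV_t = 1157.135709


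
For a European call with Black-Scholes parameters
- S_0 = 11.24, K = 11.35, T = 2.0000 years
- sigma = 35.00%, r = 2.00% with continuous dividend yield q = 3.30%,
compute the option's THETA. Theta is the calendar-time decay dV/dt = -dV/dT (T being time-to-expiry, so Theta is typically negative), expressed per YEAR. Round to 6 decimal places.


d1 = 0.1752838930; d2 = -0.3196908539
phi(d1) = 0.3928604753; exp(-qT) = 0.9361308643; exp(-rT) = 0.9607894392
Theta = -S*exp(-qT)*phi(d1)*sigma/(2*sqrt(T)) - r*K*exp(-rT)*N(d2) + q*S*exp(-qT)*N(d1)
N(d1) = 0.5695717163; N(d2) = 0.3746013469; sqrt(T) = 1.4142135624
Term 1 = -11.2400 * 0.9361308643 * 0.3928604753 * 0.3500 / (2 * 1.4142135624) = -0.5115219376
Term 2 = -0.0200 * 11.3500 * 0.9607894392 * 0.3746013469 = -0.0817002551
Term 3 = 0.0330 * 11.2400 * 0.9361308643 * 0.5695717163 = 0.1977721935
Theta = -0.5115219376 + (-0.0817002551) + (0.1977721935) = -0.395450

Answer: Theta = -0.395450


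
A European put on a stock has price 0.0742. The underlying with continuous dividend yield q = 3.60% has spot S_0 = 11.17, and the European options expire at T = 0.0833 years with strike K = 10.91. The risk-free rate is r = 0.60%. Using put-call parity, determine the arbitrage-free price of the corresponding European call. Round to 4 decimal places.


Answer: Call price = 0.3062

Derivation:
Put-call parity: C - P = S_0 * exp(-qT) - K * exp(-rT).
S_0 * exp(-qT) = 11.1700 * 0.99700569 = 11.13655358
K * exp(-rT) = 10.9100 * 0.99950032 = 10.90454854
C = P + S*exp(-qT) - K*exp(-rT)
C = 0.0742 + 11.13655358 - 10.90454854 = 0.3062


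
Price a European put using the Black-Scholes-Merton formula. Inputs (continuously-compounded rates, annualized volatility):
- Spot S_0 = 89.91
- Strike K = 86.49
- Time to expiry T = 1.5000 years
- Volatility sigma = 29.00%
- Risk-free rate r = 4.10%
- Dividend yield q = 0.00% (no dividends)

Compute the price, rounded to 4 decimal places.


d1 = (ln(S/K) + (r - q + 0.5*sigma^2) * T) / (sigma * sqrt(T)) = 0.45992793
d2 = d1 - sigma * sqrt(T) = 0.10475192
exp(-rT) = 0.94035295; exp(-qT) = 1.00000000
P = K * exp(-rT) * N(-d2) - S_0 * exp(-qT) * N(-d1)
N(-d1) = 0.32278397; N(-d2) = 0.45828633
P = 86.4900 * 0.94035295 * 0.45828633 - 89.9100 * 1.00000000 * 0.32278397 = 8.2514

Answer: Price = 8.2514


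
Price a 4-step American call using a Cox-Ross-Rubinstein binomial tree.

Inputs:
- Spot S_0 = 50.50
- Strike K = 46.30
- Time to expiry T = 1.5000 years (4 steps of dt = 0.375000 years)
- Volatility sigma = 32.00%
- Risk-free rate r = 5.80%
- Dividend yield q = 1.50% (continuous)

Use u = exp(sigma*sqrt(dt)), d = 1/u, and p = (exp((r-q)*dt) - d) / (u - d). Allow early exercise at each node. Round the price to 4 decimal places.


Answer: Price = V(0,0) = 11.2237

Derivation:
dt = T/N = 0.375000
u = exp(sigma*sqrt(dt)) = 1.216477; d = 1/u = 0.822046
p = (exp((r-q)*dt) - d) / (u - d) = 0.492379
Discount per step: exp(-r*dt) = 0.978485
Stock lattice S(k, i) with i counting down-moves:
  k=0: S(0,0) = 50.5000
  k=1: S(1,0) = 61.4321; S(1,1) = 41.5133
  k=2: S(2,0) = 74.7308; S(2,1) = 50.5000; S(2,2) = 34.1258
  k=3: S(3,0) = 90.9083; S(3,1) = 61.4321; S(3,2) = 41.5133; S(3,3) = 28.0530
  k=4: S(4,0) = 110.5878; S(4,1) = 74.7308; S(4,2) = 50.5000; S(4,3) = 34.1258; S(4,4) = 23.0609
Terminal payoffs V(N, i) = max(S_T - K, 0):
  V(4,0) = 64.287831; V(4,1) = 28.430753; V(4,2) = 4.200000; V(4,3) = 0.000000; V(4,4) = 0.000000
Backward induction: V(k, i) = exp(-r*dt) * [p * V(k+1, i) + (1-p) * V(k+1, i+1)]; then take max(V_cont, immediate exercise) for American.
  V(3,0) = exp(-r*dt) * [p*64.287831 + (1-p)*28.430753] = 45.094490; exercise = 44.608261; V(3,0) = max -> 45.094490
  V(3,1) = exp(-r*dt) * [p*28.430753 + (1-p)*4.200000] = 15.783668; exercise = 15.132101; V(3,1) = max -> 15.783668
  V(3,2) = exp(-r*dt) * [p*4.200000 + (1-p)*0.000000] = 2.023500; exercise = 0.000000; V(3,2) = max -> 2.023500
  V(3,3) = exp(-r*dt) * [p*0.000000 + (1-p)*0.000000] = 0.000000; exercise = 0.000000; V(3,3) = max -> 0.000000
  V(2,0) = exp(-r*dt) * [p*45.094490 + (1-p)*15.783668] = 29.565616; exercise = 28.430753; V(2,0) = max -> 29.565616
  V(2,1) = exp(-r*dt) * [p*15.783668 + (1-p)*2.023500] = 8.609417; exercise = 4.200000; V(2,1) = max -> 8.609417
  V(2,2) = exp(-r*dt) * [p*2.023500 + (1-p)*0.000000] = 0.974894; exercise = 0.000000; V(2,2) = max -> 0.974894
  V(1,0) = exp(-r*dt) * [p*29.565616 + (1-p)*8.609417] = 18.520582; exercise = 15.132101; V(1,0) = max -> 18.520582
  V(1,1) = exp(-r*dt) * [p*8.609417 + (1-p)*0.974894] = 4.632123; exercise = 0.000000; V(1,1) = max -> 4.632123
  V(0,0) = exp(-r*dt) * [p*18.520582 + (1-p)*4.632123] = 11.223724; exercise = 4.200000; V(0,0) = max -> 11.223724


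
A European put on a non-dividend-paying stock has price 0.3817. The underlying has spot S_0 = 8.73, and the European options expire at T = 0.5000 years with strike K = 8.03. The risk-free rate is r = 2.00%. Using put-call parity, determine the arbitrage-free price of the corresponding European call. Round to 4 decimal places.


Put-call parity: C - P = S_0 * exp(-qT) - K * exp(-rT).
S_0 * exp(-qT) = 8.7300 * 1.00000000 = 8.73000000
K * exp(-rT) = 8.0300 * 0.99004983 = 7.95010017
C = P + S*exp(-qT) - K*exp(-rT)
C = 0.3817 + 8.73000000 - 7.95010017 = 1.1616

Answer: Call price = 1.1616


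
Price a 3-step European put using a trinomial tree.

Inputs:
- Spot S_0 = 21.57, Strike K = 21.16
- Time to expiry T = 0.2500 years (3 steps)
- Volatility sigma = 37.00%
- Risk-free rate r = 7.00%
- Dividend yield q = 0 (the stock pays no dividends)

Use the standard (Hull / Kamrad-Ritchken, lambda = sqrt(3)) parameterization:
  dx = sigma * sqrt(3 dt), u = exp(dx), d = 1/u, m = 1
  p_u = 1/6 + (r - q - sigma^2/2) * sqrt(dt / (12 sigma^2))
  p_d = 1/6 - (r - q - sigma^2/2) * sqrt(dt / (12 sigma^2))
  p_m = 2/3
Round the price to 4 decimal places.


dt = T/N = 0.083333; dx = sigma*sqrt(3*dt) = 0.185000
u = exp(dx) = 1.203218; d = 1/u = 0.831104
p_u = 0.167016, p_m = 0.666667, p_d = 0.166318
Discount per step: exp(-r*dt) = 0.994184
Stock lattice S(k, j) with j the centered position index:
  k=0: S(0,+0) = 21.5700
  k=1: S(1,-1) = 17.9269; S(1,+0) = 21.5700; S(1,+1) = 25.9534
  k=2: S(2,-2) = 14.8991; S(2,-1) = 17.9269; S(2,+0) = 21.5700; S(2,+1) = 25.9534; S(2,+2) = 31.2276
  k=3: S(3,-3) = 12.3827; S(3,-2) = 14.8991; S(3,-1) = 17.9269; S(3,+0) = 21.5700; S(3,+1) = 25.9534; S(3,+2) = 31.2276; S(3,+3) = 37.5737
Terminal payoffs V(N, j) = max(K - S_T, 0):
  V(3,-3) = 8.777261; V(3,-2) = 6.260860; V(3,-1) = 3.233081; V(3,+0) = 0.000000; V(3,+1) = 0.000000; V(3,+2) = 0.000000; V(3,+3) = 0.000000
Backward induction: V(k, j) = exp(-r*dt) * [p_u * V(k+1, j+1) + p_m * V(k+1, j) + p_d * V(k+1, j-1)]
  V(2,-2) = exp(-r*dt) * [p_u*3.233081 + p_m*6.260860 + p_d*8.777261] = 6.137787
  V(2,-1) = exp(-r*dt) * [p_u*0.000000 + p_m*3.233081 + p_d*6.260860] = 3.178085
  V(2,+0) = exp(-r*dt) * [p_u*0.000000 + p_m*0.000000 + p_d*3.233081] = 0.534591
  V(2,+1) = exp(-r*dt) * [p_u*0.000000 + p_m*0.000000 + p_d*0.000000] = 0.000000
  V(2,+2) = exp(-r*dt) * [p_u*0.000000 + p_m*0.000000 + p_d*0.000000] = 0.000000
  V(1,-1) = exp(-r*dt) * [p_u*0.534591 + p_m*3.178085 + p_d*6.137787] = 3.210050
  V(1,+0) = exp(-r*dt) * [p_u*0.000000 + p_m*0.534591 + p_d*3.178085] = 0.879818
  V(1,+1) = exp(-r*dt) * [p_u*0.000000 + p_m*0.000000 + p_d*0.534591] = 0.088395
  V(0,+0) = exp(-r*dt) * [p_u*0.088395 + p_m*0.879818 + p_d*3.210050] = 1.128594

Answer: Price = V(0,0) = 1.1286


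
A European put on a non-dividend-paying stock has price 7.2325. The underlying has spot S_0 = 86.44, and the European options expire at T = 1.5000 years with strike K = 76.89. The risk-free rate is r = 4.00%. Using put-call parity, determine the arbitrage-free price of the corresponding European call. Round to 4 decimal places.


Put-call parity: C - P = S_0 * exp(-qT) - K * exp(-rT).
S_0 * exp(-qT) = 86.4400 * 1.00000000 = 86.44000000
K * exp(-rT) = 76.8900 * 0.94176453 = 72.41227499
C = P + S*exp(-qT) - K*exp(-rT)
C = 7.2325 + 86.44000000 - 72.41227499 = 21.2602

Answer: Call price = 21.2602


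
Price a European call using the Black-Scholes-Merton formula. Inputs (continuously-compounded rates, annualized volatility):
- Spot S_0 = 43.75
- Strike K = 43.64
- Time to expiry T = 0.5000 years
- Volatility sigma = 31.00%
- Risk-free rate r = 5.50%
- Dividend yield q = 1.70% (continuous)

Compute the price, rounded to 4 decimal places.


d1 = (ln(S/K) + (r - q + 0.5*sigma^2) * T) / (sigma * sqrt(T)) = 0.20776372
d2 = d1 - sigma * sqrt(T) = -0.01143938
exp(-rT) = 0.97287468; exp(-qT) = 0.99153602
C = S_0 * exp(-qT) * N(d1) - K * exp(-rT) * N(d2)
N(d1) = 0.58229327; N(d2) = 0.49543645
C = 43.7500 * 0.99153602 * 0.58229327 - 43.6400 * 0.97287468 * 0.49543645 = 4.2253

Answer: Price = 4.2253


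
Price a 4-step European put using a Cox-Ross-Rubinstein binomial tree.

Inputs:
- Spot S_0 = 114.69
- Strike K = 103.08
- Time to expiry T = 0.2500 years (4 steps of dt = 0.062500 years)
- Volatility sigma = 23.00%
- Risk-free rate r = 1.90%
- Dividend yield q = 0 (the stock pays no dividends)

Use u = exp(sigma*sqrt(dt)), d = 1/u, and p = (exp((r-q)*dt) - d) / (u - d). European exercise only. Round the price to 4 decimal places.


Answer: Price = V(0,0) = 0.9827

Derivation:
dt = T/N = 0.062500
u = exp(sigma*sqrt(dt)) = 1.059185; d = 1/u = 0.944122
p = (exp((r-q)*dt) - d) / (u - d) = 0.495955
Discount per step: exp(-r*dt) = 0.998813
Stock lattice S(k, i) with i counting down-moves:
  k=0: S(0,0) = 114.6900
  k=1: S(1,0) = 121.4780; S(1,1) = 108.2813
  k=2: S(2,0) = 128.6677; S(2,1) = 114.6900; S(2,2) = 102.2308
  k=3: S(3,0) = 136.2829; S(3,1) = 121.4780; S(3,2) = 108.2813; S(3,3) = 96.5183
  k=4: S(4,0) = 144.3488; S(4,1) = 128.6677; S(4,2) = 114.6900; S(4,3) = 102.2308; S(4,4) = 91.1251
Terminal payoffs V(N, i) = max(K - S_T, 0):
  V(4,0) = 0.000000; V(4,1) = 0.000000; V(4,2) = 0.000000; V(4,3) = 0.849217; V(4,4) = 11.954941
Backward induction: V(k, i) = exp(-r*dt) * [p * V(k+1, i) + (1-p) * V(k+1, i+1)].
  V(3,0) = exp(-r*dt) * [p*0.000000 + (1-p)*0.000000] = 0.000000
  V(3,1) = exp(-r*dt) * [p*0.000000 + (1-p)*0.000000] = 0.000000
  V(3,2) = exp(-r*dt) * [p*0.000000 + (1-p)*0.849217] = 0.427535
  V(3,3) = exp(-r*dt) * [p*0.849217 + (1-p)*11.954941] = 6.439345
  V(2,0) = exp(-r*dt) * [p*0.000000 + (1-p)*0.000000] = 0.000000
  V(2,1) = exp(-r*dt) * [p*0.000000 + (1-p)*0.427535] = 0.215241
  V(2,2) = exp(-r*dt) * [p*0.427535 + (1-p)*6.439345] = 3.453651
  V(1,0) = exp(-r*dt) * [p*0.000000 + (1-p)*0.215241] = 0.108362
  V(1,1) = exp(-r*dt) * [p*0.215241 + (1-p)*3.453651] = 1.845351
  V(0,0) = exp(-r*dt) * [p*0.108362 + (1-p)*1.845351] = 0.982714


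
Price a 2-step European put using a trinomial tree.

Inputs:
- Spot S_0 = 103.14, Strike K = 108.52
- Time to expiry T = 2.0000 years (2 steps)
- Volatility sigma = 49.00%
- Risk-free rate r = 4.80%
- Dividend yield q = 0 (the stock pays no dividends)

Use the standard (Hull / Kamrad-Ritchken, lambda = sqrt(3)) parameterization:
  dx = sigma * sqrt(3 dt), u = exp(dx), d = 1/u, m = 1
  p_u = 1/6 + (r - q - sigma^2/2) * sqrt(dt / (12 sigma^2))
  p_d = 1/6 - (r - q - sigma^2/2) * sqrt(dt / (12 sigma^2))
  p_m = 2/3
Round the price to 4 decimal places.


dt = T/N = 1.000000; dx = sigma*sqrt(3*dt) = 0.848705
u = exp(dx) = 2.336619; d = 1/u = 0.427969
p_u = 0.124220, p_m = 0.666667, p_d = 0.209114
Discount per step: exp(-r*dt) = 0.953134
Stock lattice S(k, j) with j the centered position index:
  k=0: S(0,+0) = 103.1400
  k=1: S(1,-1) = 44.1407; S(1,+0) = 103.1400; S(1,+1) = 240.9989
  k=2: S(2,-2) = 18.8908; S(2,-1) = 44.1407; S(2,+0) = 103.1400; S(2,+1) = 240.9989; S(2,+2) = 563.1224
Terminal payoffs V(N, j) = max(K - S_T, 0):
  V(2,-2) = 89.629153; V(2,-1) = 64.379294; V(2,+0) = 5.380000; V(2,+1) = 0.000000; V(2,+2) = 0.000000
Backward induction: V(k, j) = exp(-r*dt) * [p_u * V(k+1, j+1) + p_m * V(k+1, j) + p_d * V(k+1, j-1)]
  V(1,-1) = exp(-r*dt) * [p_u*5.380000 + p_m*64.379294 + p_d*89.629153] = 59.409319
  V(1,+0) = exp(-r*dt) * [p_u*0.000000 + p_m*5.380000 + p_d*64.379294] = 16.250224
  V(1,+1) = exp(-r*dt) * [p_u*0.000000 + p_m*0.000000 + p_d*5.380000] = 1.072306
  V(0,+0) = exp(-r*dt) * [p_u*1.072306 + p_m*16.250224 + p_d*59.409319] = 22.293787

Answer: Price = V(0,0) = 22.2938


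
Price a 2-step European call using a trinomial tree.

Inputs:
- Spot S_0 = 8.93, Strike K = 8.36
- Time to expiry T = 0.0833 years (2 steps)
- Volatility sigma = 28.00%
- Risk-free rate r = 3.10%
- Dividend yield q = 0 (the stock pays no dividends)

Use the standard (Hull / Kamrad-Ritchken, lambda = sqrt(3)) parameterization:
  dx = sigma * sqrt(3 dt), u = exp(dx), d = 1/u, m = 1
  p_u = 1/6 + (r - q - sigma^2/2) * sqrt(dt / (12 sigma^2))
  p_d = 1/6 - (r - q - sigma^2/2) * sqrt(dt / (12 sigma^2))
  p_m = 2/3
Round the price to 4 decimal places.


dt = T/N = 0.041650; dx = sigma*sqrt(3*dt) = 0.098975
u = exp(dx) = 1.104039; d = 1/u = 0.905765
p_u = 0.164941, p_m = 0.666667, p_d = 0.168392
Discount per step: exp(-r*dt) = 0.998710
Stock lattice S(k, j) with j the centered position index:
  k=0: S(0,+0) = 8.9300
  k=1: S(1,-1) = 8.0885; S(1,+0) = 8.9300; S(1,+1) = 9.8591
  k=2: S(2,-2) = 7.3263; S(2,-1) = 8.0885; S(2,+0) = 8.9300; S(2,+1) = 9.8591; S(2,+2) = 10.8848
Terminal payoffs V(N, j) = max(S_T - K, 0):
  V(2,-2) = 0.000000; V(2,-1) = 0.000000; V(2,+0) = 0.570000; V(2,+1) = 1.499067; V(2,+2) = 2.524793
Backward induction: V(k, j) = exp(-r*dt) * [p_u * V(k+1, j+1) + p_m * V(k+1, j) + p_d * V(k+1, j-1)]
  V(1,-1) = exp(-r*dt) * [p_u*0.570000 + p_m*0.000000 + p_d*0.000000] = 0.093895
  V(1,+0) = exp(-r*dt) * [p_u*1.499067 + p_m*0.570000 + p_d*0.000000] = 0.626449
  V(1,+1) = exp(-r*dt) * [p_u*2.524793 + p_m*1.499067 + p_d*0.570000] = 1.509854
  V(0,+0) = exp(-r*dt) * [p_u*1.509854 + p_m*0.626449 + p_d*0.093895] = 0.681600

Answer: Price = V(0,0) = 0.6816


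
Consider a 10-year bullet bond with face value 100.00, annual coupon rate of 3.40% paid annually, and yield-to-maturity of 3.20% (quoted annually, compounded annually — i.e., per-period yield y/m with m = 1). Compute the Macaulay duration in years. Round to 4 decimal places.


Answer: Macaulay duration = 8.6563 years

Derivation:
Coupon per period c = face * coupon_rate / m = 3.400000
Periods per year m = 1; per-period yield y/m = 0.032000
Number of cashflows N = 10
Cashflows (t years, CF_t, discount factor 1/(1+y/m)^(m*t), PV):
  t = 1.0000: CF_t = 3.400000, DF = 0.968992, PV = 3.294574
  t = 2.0000: CF_t = 3.400000, DF = 0.938946, PV = 3.192416
  t = 3.0000: CF_t = 3.400000, DF = 0.909831, PV = 3.093427
  t = 4.0000: CF_t = 3.400000, DF = 0.881620, PV = 2.997506
  t = 5.0000: CF_t = 3.400000, DF = 0.854283, PV = 2.904561
  t = 6.0000: CF_t = 3.400000, DF = 0.827793, PV = 2.814497
  t = 7.0000: CF_t = 3.400000, DF = 0.802125, PV = 2.727225
  t = 8.0000: CF_t = 3.400000, DF = 0.777253, PV = 2.642660
  t = 9.0000: CF_t = 3.400000, DF = 0.753152, PV = 2.560717
  t = 10.0000: CF_t = 103.400000, DF = 0.729799, PV = 75.461175
Price P = sum_t PV_t = 101.688759
Macaulay numerator sum_t t * PV_t:
  t * PV_t at t = 1.0000: 3.294574
  t * PV_t at t = 2.0000: 6.384833
  t * PV_t at t = 3.0000: 9.280280
  t * PV_t at t = 4.0000: 11.990026
  t * PV_t at t = 5.0000: 14.522803
  t * PV_t at t = 6.0000: 16.886980
  t * PV_t at t = 7.0000: 19.090578
  t * PV_t at t = 8.0000: 21.141282
  t * PV_t at t = 9.0000: 23.046456
  t * PV_t at t = 10.0000: 754.611754
Macaulay duration D = (sum_t t * PV_t) / P = 880.249565 / 101.688759 = 8.656311


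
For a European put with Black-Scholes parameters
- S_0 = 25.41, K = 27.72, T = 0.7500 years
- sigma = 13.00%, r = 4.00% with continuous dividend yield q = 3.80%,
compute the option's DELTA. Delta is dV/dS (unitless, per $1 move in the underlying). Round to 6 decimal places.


d1 = -0.7032470645; d2 = -0.8158303670
phi(d1) = 0.3115433609; exp(-qT) = 0.9719022941; exp(-rT) = 0.9704455335
N(-d1) = 0.7590491033
Delta = -exp(-qT) * N(-d1) = -0.9719022941 * 0.7590491033 = -0.737722

Answer: Delta = -0.737722


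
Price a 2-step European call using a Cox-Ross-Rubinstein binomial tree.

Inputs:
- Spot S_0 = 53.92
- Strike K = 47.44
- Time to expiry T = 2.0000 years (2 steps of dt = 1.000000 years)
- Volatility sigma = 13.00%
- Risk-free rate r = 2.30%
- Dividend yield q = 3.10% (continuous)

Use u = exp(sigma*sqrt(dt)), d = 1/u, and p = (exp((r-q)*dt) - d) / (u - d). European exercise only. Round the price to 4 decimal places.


Answer: Price = V(0,0) = 7.1468

Derivation:
dt = T/N = 1.000000
u = exp(sigma*sqrt(dt)) = 1.138828; d = 1/u = 0.878095
p = (exp((r-q)*dt) - d) / (u - d) = 0.436985
Discount per step: exp(-r*dt) = 0.977262
Stock lattice S(k, i) with i counting down-moves:
  k=0: S(0,0) = 53.9200
  k=1: S(1,0) = 61.4056; S(1,1) = 47.3469
  k=2: S(2,0) = 69.9305; S(2,1) = 53.9200; S(2,2) = 41.5751
Terminal payoffs V(N, i) = max(S_T - K, 0):
  V(2,0) = 22.490470; V(2,1) = 6.480000; V(2,2) = 0.000000
Backward induction: V(k, i) = exp(-r*dt) * [p * V(k+1, i) + (1-p) * V(k+1, i+1)].
  V(1,0) = exp(-r*dt) * [p*22.490470 + (1-p)*6.480000] = 13.169923
  V(1,1) = exp(-r*dt) * [p*6.480000 + (1-p)*0.000000] = 2.767280
  V(0,0) = exp(-r*dt) * [p*13.169923 + (1-p)*2.767280] = 7.146801


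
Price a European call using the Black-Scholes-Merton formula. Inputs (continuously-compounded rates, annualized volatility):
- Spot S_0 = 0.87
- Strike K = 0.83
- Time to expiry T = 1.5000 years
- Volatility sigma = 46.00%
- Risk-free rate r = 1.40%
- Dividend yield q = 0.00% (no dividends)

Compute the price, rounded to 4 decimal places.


Answer: Price = 0.2166

Derivation:
d1 = (ln(S/K) + (r - q + 0.5*sigma^2) * T) / (sigma * sqrt(T)) = 0.40251065
d2 = d1 - sigma * sqrt(T) = -0.16087199
exp(-rT) = 0.97921896; exp(-qT) = 1.00000000
C = S_0 * exp(-qT) * N(d1) - K * exp(-rT) * N(d2)
N(d1) = 0.65634587; N(d2) = 0.43609711
C = 0.8700 * 1.00000000 * 0.65634587 - 0.8300 * 0.97921896 * 0.43609711 = 0.2166


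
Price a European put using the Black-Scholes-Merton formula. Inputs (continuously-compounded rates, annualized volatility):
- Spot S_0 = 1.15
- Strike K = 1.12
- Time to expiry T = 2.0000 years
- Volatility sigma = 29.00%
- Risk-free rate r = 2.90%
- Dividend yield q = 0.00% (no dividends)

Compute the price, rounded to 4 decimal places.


Answer: Price = 0.1365

Derivation:
d1 = (ln(S/K) + (r - q + 0.5*sigma^2) * T) / (sigma * sqrt(T)) = 0.41093451
d2 = d1 - sigma * sqrt(T) = 0.00081258
exp(-rT) = 0.94364995; exp(-qT) = 1.00000000
P = K * exp(-rT) * N(-d2) - S_0 * exp(-qT) * N(-d1)
N(-d1) = 0.34056028; N(-d2) = 0.49967583
P = 1.1200 * 0.94364995 * 0.49967583 - 1.1500 * 1.00000000 * 0.34056028 = 0.1365


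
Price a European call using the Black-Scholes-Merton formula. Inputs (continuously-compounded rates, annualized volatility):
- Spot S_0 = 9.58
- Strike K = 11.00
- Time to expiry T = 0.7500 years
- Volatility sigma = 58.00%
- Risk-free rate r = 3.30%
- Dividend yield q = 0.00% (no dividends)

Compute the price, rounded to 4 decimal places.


d1 = (ln(S/K) + (r - q + 0.5*sigma^2) * T) / (sigma * sqrt(T)) = 0.02524876
d2 = d1 - sigma * sqrt(T) = -0.47704597
exp(-rT) = 0.97555377; exp(-qT) = 1.00000000
C = S_0 * exp(-qT) * N(d1) - K * exp(-rT) * N(d2)
N(d1) = 0.51007173; N(d2) = 0.31666469
C = 9.5800 * 1.00000000 * 0.51007173 - 11.0000 * 0.97555377 * 0.31666469 = 1.4883

Answer: Price = 1.4883


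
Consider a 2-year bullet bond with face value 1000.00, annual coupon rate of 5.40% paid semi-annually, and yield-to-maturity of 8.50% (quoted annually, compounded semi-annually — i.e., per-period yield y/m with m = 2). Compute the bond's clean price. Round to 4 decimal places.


Answer: Price = 944.0665

Derivation:
Coupon per period c = face * coupon_rate / m = 27.000000
Periods per year m = 2; per-period yield y/m = 0.042500
Number of cashflows N = 4
Cashflows (t years, CF_t, discount factor 1/(1+y/m)^(m*t), PV):
  t = 0.5000: CF_t = 27.000000, DF = 0.959233, PV = 25.899281
  t = 1.0000: CF_t = 27.000000, DF = 0.920127, PV = 24.843435
  t = 1.5000: CF_t = 27.000000, DF = 0.882616, PV = 23.830633
  t = 2.0000: CF_t = 1027.000000, DF = 0.846634, PV = 869.493198
Price P = sum_t PV_t = 944.066546


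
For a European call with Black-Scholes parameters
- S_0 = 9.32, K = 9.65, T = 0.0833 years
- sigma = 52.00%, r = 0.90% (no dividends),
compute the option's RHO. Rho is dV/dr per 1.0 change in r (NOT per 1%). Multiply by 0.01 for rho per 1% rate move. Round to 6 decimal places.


Answer: Rho = 0.306331

Derivation:
d1 = -0.1518074897; d2 = -0.3018885344
phi(d1) = 0.3943717486; exp(-qT) = 1.0000000000; exp(-rT) = 0.9992505810
N(d2) = 0.3813685182
Rho = K*T*exp(-rT)*N(d2) = 9.6500 * 0.0833 * 0.9992505810 * 0.3813685182 = 0.306331


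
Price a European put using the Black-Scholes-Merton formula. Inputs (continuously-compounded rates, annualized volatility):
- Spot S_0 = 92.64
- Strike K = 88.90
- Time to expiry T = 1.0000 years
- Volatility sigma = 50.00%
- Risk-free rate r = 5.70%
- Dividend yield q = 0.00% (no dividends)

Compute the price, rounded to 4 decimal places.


d1 = (ln(S/K) + (r - q + 0.5*sigma^2) * T) / (sigma * sqrt(T)) = 0.44641774
d2 = d1 - sigma * sqrt(T) = -0.05358226
exp(-rT) = 0.94459407; exp(-qT) = 1.00000000
P = K * exp(-rT) * N(-d2) - S_0 * exp(-qT) * N(-d1)
N(-d1) = 0.32764776; N(-d2) = 0.52136600
P = 88.9000 * 0.94459407 * 0.52136600 - 92.6400 * 1.00000000 * 0.32764776 = 13.4281

Answer: Price = 13.4281


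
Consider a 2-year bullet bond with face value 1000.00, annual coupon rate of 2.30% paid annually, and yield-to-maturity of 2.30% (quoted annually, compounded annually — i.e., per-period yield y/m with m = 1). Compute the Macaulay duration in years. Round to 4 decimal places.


Coupon per period c = face * coupon_rate / m = 23.000000
Periods per year m = 1; per-period yield y/m = 0.023000
Number of cashflows N = 2
Cashflows (t years, CF_t, discount factor 1/(1+y/m)^(m*t), PV):
  t = 1.0000: CF_t = 23.000000, DF = 0.977517, PV = 22.482893
  t = 2.0000: CF_t = 1023.000000, DF = 0.955540, PV = 977.517107
Price P = sum_t PV_t = 1000.000000
Macaulay numerator sum_t t * PV_t:
  t * PV_t at t = 1.0000: 22.482893
  t * PV_t at t = 2.0000: 1955.034213
Macaulay duration D = (sum_t t * PV_t) / P = 1977.517107 / 1000.000000 = 1.977517

Answer: Macaulay duration = 1.9775 years
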